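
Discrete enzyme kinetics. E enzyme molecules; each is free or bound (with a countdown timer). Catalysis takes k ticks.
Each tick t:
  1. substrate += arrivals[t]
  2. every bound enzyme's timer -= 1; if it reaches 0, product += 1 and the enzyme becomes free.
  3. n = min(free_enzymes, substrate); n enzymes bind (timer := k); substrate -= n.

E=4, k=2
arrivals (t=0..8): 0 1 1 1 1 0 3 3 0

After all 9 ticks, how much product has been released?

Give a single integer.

Answer: 7

Derivation:
t=0: arr=0 -> substrate=0 bound=0 product=0
t=1: arr=1 -> substrate=0 bound=1 product=0
t=2: arr=1 -> substrate=0 bound=2 product=0
t=3: arr=1 -> substrate=0 bound=2 product=1
t=4: arr=1 -> substrate=0 bound=2 product=2
t=5: arr=0 -> substrate=0 bound=1 product=3
t=6: arr=3 -> substrate=0 bound=3 product=4
t=7: arr=3 -> substrate=2 bound=4 product=4
t=8: arr=0 -> substrate=0 bound=3 product=7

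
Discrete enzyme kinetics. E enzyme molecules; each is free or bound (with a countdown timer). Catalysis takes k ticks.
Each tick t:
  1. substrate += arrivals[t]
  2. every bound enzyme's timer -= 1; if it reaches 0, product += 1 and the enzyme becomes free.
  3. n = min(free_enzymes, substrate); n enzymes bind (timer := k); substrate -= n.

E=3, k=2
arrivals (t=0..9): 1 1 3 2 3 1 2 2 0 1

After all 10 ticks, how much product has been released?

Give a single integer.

t=0: arr=1 -> substrate=0 bound=1 product=0
t=1: arr=1 -> substrate=0 bound=2 product=0
t=2: arr=3 -> substrate=1 bound=3 product=1
t=3: arr=2 -> substrate=2 bound=3 product=2
t=4: arr=3 -> substrate=3 bound=3 product=4
t=5: arr=1 -> substrate=3 bound=3 product=5
t=6: arr=2 -> substrate=3 bound=3 product=7
t=7: arr=2 -> substrate=4 bound=3 product=8
t=8: arr=0 -> substrate=2 bound=3 product=10
t=9: arr=1 -> substrate=2 bound=3 product=11

Answer: 11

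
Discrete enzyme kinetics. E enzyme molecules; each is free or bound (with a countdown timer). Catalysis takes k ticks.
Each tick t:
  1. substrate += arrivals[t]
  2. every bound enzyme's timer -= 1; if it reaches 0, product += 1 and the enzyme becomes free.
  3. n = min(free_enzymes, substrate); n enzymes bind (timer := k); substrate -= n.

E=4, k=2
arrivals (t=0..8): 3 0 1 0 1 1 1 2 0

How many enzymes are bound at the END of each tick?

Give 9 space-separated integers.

Answer: 3 3 1 1 1 2 2 3 2

Derivation:
t=0: arr=3 -> substrate=0 bound=3 product=0
t=1: arr=0 -> substrate=0 bound=3 product=0
t=2: arr=1 -> substrate=0 bound=1 product=3
t=3: arr=0 -> substrate=0 bound=1 product=3
t=4: arr=1 -> substrate=0 bound=1 product=4
t=5: arr=1 -> substrate=0 bound=2 product=4
t=6: arr=1 -> substrate=0 bound=2 product=5
t=7: arr=2 -> substrate=0 bound=3 product=6
t=8: arr=0 -> substrate=0 bound=2 product=7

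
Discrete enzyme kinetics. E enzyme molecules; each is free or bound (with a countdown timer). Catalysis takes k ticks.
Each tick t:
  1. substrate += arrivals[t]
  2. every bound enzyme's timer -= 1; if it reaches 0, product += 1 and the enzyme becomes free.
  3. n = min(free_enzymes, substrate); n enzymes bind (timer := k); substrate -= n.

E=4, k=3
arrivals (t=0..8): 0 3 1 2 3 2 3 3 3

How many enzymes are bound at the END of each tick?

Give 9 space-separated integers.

Answer: 0 3 4 4 4 4 4 4 4

Derivation:
t=0: arr=0 -> substrate=0 bound=0 product=0
t=1: arr=3 -> substrate=0 bound=3 product=0
t=2: arr=1 -> substrate=0 bound=4 product=0
t=3: arr=2 -> substrate=2 bound=4 product=0
t=4: arr=3 -> substrate=2 bound=4 product=3
t=5: arr=2 -> substrate=3 bound=4 product=4
t=6: arr=3 -> substrate=6 bound=4 product=4
t=7: arr=3 -> substrate=6 bound=4 product=7
t=8: arr=3 -> substrate=8 bound=4 product=8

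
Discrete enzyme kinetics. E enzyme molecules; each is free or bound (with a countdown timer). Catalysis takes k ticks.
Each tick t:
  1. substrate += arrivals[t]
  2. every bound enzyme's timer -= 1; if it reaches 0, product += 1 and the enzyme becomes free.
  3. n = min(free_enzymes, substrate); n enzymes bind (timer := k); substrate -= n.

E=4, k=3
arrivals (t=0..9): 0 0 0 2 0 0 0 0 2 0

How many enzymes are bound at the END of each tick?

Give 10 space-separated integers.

t=0: arr=0 -> substrate=0 bound=0 product=0
t=1: arr=0 -> substrate=0 bound=0 product=0
t=2: arr=0 -> substrate=0 bound=0 product=0
t=3: arr=2 -> substrate=0 bound=2 product=0
t=4: arr=0 -> substrate=0 bound=2 product=0
t=5: arr=0 -> substrate=0 bound=2 product=0
t=6: arr=0 -> substrate=0 bound=0 product=2
t=7: arr=0 -> substrate=0 bound=0 product=2
t=8: arr=2 -> substrate=0 bound=2 product=2
t=9: arr=0 -> substrate=0 bound=2 product=2

Answer: 0 0 0 2 2 2 0 0 2 2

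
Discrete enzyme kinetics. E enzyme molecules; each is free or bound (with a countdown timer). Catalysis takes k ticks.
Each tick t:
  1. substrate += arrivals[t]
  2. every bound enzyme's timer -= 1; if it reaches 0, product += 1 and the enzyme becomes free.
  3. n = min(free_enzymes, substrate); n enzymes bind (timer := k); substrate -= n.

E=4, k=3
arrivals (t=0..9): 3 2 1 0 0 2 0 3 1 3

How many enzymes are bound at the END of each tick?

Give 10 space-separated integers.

Answer: 3 4 4 3 2 4 2 4 4 4

Derivation:
t=0: arr=3 -> substrate=0 bound=3 product=0
t=1: arr=2 -> substrate=1 bound=4 product=0
t=2: arr=1 -> substrate=2 bound=4 product=0
t=3: arr=0 -> substrate=0 bound=3 product=3
t=4: arr=0 -> substrate=0 bound=2 product=4
t=5: arr=2 -> substrate=0 bound=4 product=4
t=6: arr=0 -> substrate=0 bound=2 product=6
t=7: arr=3 -> substrate=1 bound=4 product=6
t=8: arr=1 -> substrate=0 bound=4 product=8
t=9: arr=3 -> substrate=3 bound=4 product=8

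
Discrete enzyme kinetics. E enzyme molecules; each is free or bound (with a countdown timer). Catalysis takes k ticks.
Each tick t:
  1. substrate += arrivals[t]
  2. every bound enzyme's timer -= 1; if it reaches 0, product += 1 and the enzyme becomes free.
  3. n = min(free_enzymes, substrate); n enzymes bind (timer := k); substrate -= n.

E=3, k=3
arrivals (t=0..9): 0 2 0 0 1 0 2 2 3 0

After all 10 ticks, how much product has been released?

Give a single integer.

t=0: arr=0 -> substrate=0 bound=0 product=0
t=1: arr=2 -> substrate=0 bound=2 product=0
t=2: arr=0 -> substrate=0 bound=2 product=0
t=3: arr=0 -> substrate=0 bound=2 product=0
t=4: arr=1 -> substrate=0 bound=1 product=2
t=5: arr=0 -> substrate=0 bound=1 product=2
t=6: arr=2 -> substrate=0 bound=3 product=2
t=7: arr=2 -> substrate=1 bound=3 product=3
t=8: arr=3 -> substrate=4 bound=3 product=3
t=9: arr=0 -> substrate=2 bound=3 product=5

Answer: 5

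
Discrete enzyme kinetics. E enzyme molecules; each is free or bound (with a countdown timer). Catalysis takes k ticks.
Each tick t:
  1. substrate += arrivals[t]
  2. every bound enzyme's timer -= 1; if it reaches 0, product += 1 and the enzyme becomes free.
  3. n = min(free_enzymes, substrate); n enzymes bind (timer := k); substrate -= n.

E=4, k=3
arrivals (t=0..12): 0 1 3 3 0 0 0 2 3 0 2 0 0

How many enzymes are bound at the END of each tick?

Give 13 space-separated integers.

t=0: arr=0 -> substrate=0 bound=0 product=0
t=1: arr=1 -> substrate=0 bound=1 product=0
t=2: arr=3 -> substrate=0 bound=4 product=0
t=3: arr=3 -> substrate=3 bound=4 product=0
t=4: arr=0 -> substrate=2 bound=4 product=1
t=5: arr=0 -> substrate=0 bound=3 product=4
t=6: arr=0 -> substrate=0 bound=3 product=4
t=7: arr=2 -> substrate=0 bound=4 product=5
t=8: arr=3 -> substrate=1 bound=4 product=7
t=9: arr=0 -> substrate=1 bound=4 product=7
t=10: arr=2 -> substrate=1 bound=4 product=9
t=11: arr=0 -> substrate=0 bound=3 product=11
t=12: arr=0 -> substrate=0 bound=3 product=11

Answer: 0 1 4 4 4 3 3 4 4 4 4 3 3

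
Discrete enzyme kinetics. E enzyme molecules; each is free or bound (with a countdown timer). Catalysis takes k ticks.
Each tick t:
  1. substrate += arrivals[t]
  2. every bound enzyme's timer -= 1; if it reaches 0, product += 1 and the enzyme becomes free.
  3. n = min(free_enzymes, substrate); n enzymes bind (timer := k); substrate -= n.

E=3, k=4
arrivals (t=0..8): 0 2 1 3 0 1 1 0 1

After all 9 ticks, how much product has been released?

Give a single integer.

Answer: 3

Derivation:
t=0: arr=0 -> substrate=0 bound=0 product=0
t=1: arr=2 -> substrate=0 bound=2 product=0
t=2: arr=1 -> substrate=0 bound=3 product=0
t=3: arr=3 -> substrate=3 bound=3 product=0
t=4: arr=0 -> substrate=3 bound=3 product=0
t=5: arr=1 -> substrate=2 bound=3 product=2
t=6: arr=1 -> substrate=2 bound=3 product=3
t=7: arr=0 -> substrate=2 bound=3 product=3
t=8: arr=1 -> substrate=3 bound=3 product=3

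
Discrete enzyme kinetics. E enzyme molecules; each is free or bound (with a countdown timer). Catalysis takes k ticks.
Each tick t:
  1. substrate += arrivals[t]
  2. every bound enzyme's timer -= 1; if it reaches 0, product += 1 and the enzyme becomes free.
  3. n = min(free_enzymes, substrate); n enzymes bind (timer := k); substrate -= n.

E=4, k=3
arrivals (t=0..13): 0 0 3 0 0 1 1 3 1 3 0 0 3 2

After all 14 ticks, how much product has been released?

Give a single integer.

t=0: arr=0 -> substrate=0 bound=0 product=0
t=1: arr=0 -> substrate=0 bound=0 product=0
t=2: arr=3 -> substrate=0 bound=3 product=0
t=3: arr=0 -> substrate=0 bound=3 product=0
t=4: arr=0 -> substrate=0 bound=3 product=0
t=5: arr=1 -> substrate=0 bound=1 product=3
t=6: arr=1 -> substrate=0 bound=2 product=3
t=7: arr=3 -> substrate=1 bound=4 product=3
t=8: arr=1 -> substrate=1 bound=4 product=4
t=9: arr=3 -> substrate=3 bound=4 product=5
t=10: arr=0 -> substrate=1 bound=4 product=7
t=11: arr=0 -> substrate=0 bound=4 product=8
t=12: arr=3 -> substrate=2 bound=4 product=9
t=13: arr=2 -> substrate=2 bound=4 product=11

Answer: 11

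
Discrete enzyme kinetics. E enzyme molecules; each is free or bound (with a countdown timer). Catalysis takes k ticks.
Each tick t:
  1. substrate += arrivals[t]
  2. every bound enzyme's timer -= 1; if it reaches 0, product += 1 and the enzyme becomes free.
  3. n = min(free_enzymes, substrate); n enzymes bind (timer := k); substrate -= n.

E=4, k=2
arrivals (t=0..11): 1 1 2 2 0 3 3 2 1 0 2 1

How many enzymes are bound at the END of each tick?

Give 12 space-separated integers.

Answer: 1 2 3 4 2 3 4 4 4 2 3 3

Derivation:
t=0: arr=1 -> substrate=0 bound=1 product=0
t=1: arr=1 -> substrate=0 bound=2 product=0
t=2: arr=2 -> substrate=0 bound=3 product=1
t=3: arr=2 -> substrate=0 bound=4 product=2
t=4: arr=0 -> substrate=0 bound=2 product=4
t=5: arr=3 -> substrate=0 bound=3 product=6
t=6: arr=3 -> substrate=2 bound=4 product=6
t=7: arr=2 -> substrate=1 bound=4 product=9
t=8: arr=1 -> substrate=1 bound=4 product=10
t=9: arr=0 -> substrate=0 bound=2 product=13
t=10: arr=2 -> substrate=0 bound=3 product=14
t=11: arr=1 -> substrate=0 bound=3 product=15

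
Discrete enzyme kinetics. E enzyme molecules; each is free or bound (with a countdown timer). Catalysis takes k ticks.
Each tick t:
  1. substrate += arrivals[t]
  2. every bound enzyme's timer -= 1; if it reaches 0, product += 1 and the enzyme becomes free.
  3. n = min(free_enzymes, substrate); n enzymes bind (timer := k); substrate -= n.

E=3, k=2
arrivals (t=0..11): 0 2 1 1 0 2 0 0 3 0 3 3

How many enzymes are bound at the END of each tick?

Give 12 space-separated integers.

Answer: 0 2 3 2 1 2 2 0 3 3 3 3

Derivation:
t=0: arr=0 -> substrate=0 bound=0 product=0
t=1: arr=2 -> substrate=0 bound=2 product=0
t=2: arr=1 -> substrate=0 bound=3 product=0
t=3: arr=1 -> substrate=0 bound=2 product=2
t=4: arr=0 -> substrate=0 bound=1 product=3
t=5: arr=2 -> substrate=0 bound=2 product=4
t=6: arr=0 -> substrate=0 bound=2 product=4
t=7: arr=0 -> substrate=0 bound=0 product=6
t=8: arr=3 -> substrate=0 bound=3 product=6
t=9: arr=0 -> substrate=0 bound=3 product=6
t=10: arr=3 -> substrate=0 bound=3 product=9
t=11: arr=3 -> substrate=3 bound=3 product=9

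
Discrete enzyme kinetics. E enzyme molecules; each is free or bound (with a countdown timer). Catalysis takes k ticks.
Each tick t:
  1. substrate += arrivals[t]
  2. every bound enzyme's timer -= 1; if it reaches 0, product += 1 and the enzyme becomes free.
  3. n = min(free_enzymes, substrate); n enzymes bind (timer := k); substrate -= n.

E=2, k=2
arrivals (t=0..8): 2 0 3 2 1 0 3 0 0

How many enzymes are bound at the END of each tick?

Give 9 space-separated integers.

Answer: 2 2 2 2 2 2 2 2 2

Derivation:
t=0: arr=2 -> substrate=0 bound=2 product=0
t=1: arr=0 -> substrate=0 bound=2 product=0
t=2: arr=3 -> substrate=1 bound=2 product=2
t=3: arr=2 -> substrate=3 bound=2 product=2
t=4: arr=1 -> substrate=2 bound=2 product=4
t=5: arr=0 -> substrate=2 bound=2 product=4
t=6: arr=3 -> substrate=3 bound=2 product=6
t=7: arr=0 -> substrate=3 bound=2 product=6
t=8: arr=0 -> substrate=1 bound=2 product=8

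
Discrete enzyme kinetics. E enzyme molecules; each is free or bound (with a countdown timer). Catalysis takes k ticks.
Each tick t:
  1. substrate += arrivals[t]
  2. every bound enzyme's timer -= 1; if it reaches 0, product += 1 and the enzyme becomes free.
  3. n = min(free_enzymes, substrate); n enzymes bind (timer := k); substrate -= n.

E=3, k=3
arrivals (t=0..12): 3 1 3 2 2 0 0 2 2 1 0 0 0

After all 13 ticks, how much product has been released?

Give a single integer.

t=0: arr=3 -> substrate=0 bound=3 product=0
t=1: arr=1 -> substrate=1 bound=3 product=0
t=2: arr=3 -> substrate=4 bound=3 product=0
t=3: arr=2 -> substrate=3 bound=3 product=3
t=4: arr=2 -> substrate=5 bound=3 product=3
t=5: arr=0 -> substrate=5 bound=3 product=3
t=6: arr=0 -> substrate=2 bound=3 product=6
t=7: arr=2 -> substrate=4 bound=3 product=6
t=8: arr=2 -> substrate=6 bound=3 product=6
t=9: arr=1 -> substrate=4 bound=3 product=9
t=10: arr=0 -> substrate=4 bound=3 product=9
t=11: arr=0 -> substrate=4 bound=3 product=9
t=12: arr=0 -> substrate=1 bound=3 product=12

Answer: 12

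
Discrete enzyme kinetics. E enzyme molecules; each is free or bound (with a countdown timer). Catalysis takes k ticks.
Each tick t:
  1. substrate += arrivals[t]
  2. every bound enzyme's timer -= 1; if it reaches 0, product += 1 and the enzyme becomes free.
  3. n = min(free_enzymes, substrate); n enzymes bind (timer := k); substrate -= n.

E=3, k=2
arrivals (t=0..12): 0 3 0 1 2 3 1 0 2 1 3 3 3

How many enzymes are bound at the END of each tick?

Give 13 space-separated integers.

t=0: arr=0 -> substrate=0 bound=0 product=0
t=1: arr=3 -> substrate=0 bound=3 product=0
t=2: arr=0 -> substrate=0 bound=3 product=0
t=3: arr=1 -> substrate=0 bound=1 product=3
t=4: arr=2 -> substrate=0 bound=3 product=3
t=5: arr=3 -> substrate=2 bound=3 product=4
t=6: arr=1 -> substrate=1 bound=3 product=6
t=7: arr=0 -> substrate=0 bound=3 product=7
t=8: arr=2 -> substrate=0 bound=3 product=9
t=9: arr=1 -> substrate=0 bound=3 product=10
t=10: arr=3 -> substrate=1 bound=3 product=12
t=11: arr=3 -> substrate=3 bound=3 product=13
t=12: arr=3 -> substrate=4 bound=3 product=15

Answer: 0 3 3 1 3 3 3 3 3 3 3 3 3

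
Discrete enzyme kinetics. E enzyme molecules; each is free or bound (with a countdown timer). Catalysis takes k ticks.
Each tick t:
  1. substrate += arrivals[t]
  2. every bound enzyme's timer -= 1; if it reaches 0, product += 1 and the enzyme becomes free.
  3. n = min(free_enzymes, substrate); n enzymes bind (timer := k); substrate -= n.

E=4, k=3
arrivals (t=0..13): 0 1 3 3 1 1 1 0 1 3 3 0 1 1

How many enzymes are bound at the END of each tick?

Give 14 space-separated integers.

Answer: 0 1 4 4 4 4 4 4 3 4 4 4 4 4

Derivation:
t=0: arr=0 -> substrate=0 bound=0 product=0
t=1: arr=1 -> substrate=0 bound=1 product=0
t=2: arr=3 -> substrate=0 bound=4 product=0
t=3: arr=3 -> substrate=3 bound=4 product=0
t=4: arr=1 -> substrate=3 bound=4 product=1
t=5: arr=1 -> substrate=1 bound=4 product=4
t=6: arr=1 -> substrate=2 bound=4 product=4
t=7: arr=0 -> substrate=1 bound=4 product=5
t=8: arr=1 -> substrate=0 bound=3 product=8
t=9: arr=3 -> substrate=2 bound=4 product=8
t=10: arr=3 -> substrate=4 bound=4 product=9
t=11: arr=0 -> substrate=2 bound=4 product=11
t=12: arr=1 -> substrate=2 bound=4 product=12
t=13: arr=1 -> substrate=2 bound=4 product=13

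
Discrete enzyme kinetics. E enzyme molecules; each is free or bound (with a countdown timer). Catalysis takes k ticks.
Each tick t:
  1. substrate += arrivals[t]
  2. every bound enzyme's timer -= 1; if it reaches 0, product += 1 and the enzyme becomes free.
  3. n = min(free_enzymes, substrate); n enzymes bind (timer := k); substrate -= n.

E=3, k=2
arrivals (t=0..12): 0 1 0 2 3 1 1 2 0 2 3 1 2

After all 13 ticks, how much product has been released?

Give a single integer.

t=0: arr=0 -> substrate=0 bound=0 product=0
t=1: arr=1 -> substrate=0 bound=1 product=0
t=2: arr=0 -> substrate=0 bound=1 product=0
t=3: arr=2 -> substrate=0 bound=2 product=1
t=4: arr=3 -> substrate=2 bound=3 product=1
t=5: arr=1 -> substrate=1 bound=3 product=3
t=6: arr=1 -> substrate=1 bound=3 product=4
t=7: arr=2 -> substrate=1 bound=3 product=6
t=8: arr=0 -> substrate=0 bound=3 product=7
t=9: arr=2 -> substrate=0 bound=3 product=9
t=10: arr=3 -> substrate=2 bound=3 product=10
t=11: arr=1 -> substrate=1 bound=3 product=12
t=12: arr=2 -> substrate=2 bound=3 product=13

Answer: 13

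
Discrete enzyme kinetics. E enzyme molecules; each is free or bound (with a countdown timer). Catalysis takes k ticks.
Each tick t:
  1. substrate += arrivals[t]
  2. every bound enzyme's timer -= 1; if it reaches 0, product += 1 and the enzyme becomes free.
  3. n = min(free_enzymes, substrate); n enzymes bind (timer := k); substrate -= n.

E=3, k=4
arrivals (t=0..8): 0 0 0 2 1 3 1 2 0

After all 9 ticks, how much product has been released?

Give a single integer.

Answer: 3

Derivation:
t=0: arr=0 -> substrate=0 bound=0 product=0
t=1: arr=0 -> substrate=0 bound=0 product=0
t=2: arr=0 -> substrate=0 bound=0 product=0
t=3: arr=2 -> substrate=0 bound=2 product=0
t=4: arr=1 -> substrate=0 bound=3 product=0
t=5: arr=3 -> substrate=3 bound=3 product=0
t=6: arr=1 -> substrate=4 bound=3 product=0
t=7: arr=2 -> substrate=4 bound=3 product=2
t=8: arr=0 -> substrate=3 bound=3 product=3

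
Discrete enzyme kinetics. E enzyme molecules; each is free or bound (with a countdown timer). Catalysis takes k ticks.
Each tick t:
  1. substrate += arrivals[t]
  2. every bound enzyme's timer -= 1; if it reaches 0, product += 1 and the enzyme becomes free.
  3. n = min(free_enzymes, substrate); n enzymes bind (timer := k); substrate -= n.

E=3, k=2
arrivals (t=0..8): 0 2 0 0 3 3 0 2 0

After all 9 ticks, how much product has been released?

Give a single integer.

t=0: arr=0 -> substrate=0 bound=0 product=0
t=1: arr=2 -> substrate=0 bound=2 product=0
t=2: arr=0 -> substrate=0 bound=2 product=0
t=3: arr=0 -> substrate=0 bound=0 product=2
t=4: arr=3 -> substrate=0 bound=3 product=2
t=5: arr=3 -> substrate=3 bound=3 product=2
t=6: arr=0 -> substrate=0 bound=3 product=5
t=7: arr=2 -> substrate=2 bound=3 product=5
t=8: arr=0 -> substrate=0 bound=2 product=8

Answer: 8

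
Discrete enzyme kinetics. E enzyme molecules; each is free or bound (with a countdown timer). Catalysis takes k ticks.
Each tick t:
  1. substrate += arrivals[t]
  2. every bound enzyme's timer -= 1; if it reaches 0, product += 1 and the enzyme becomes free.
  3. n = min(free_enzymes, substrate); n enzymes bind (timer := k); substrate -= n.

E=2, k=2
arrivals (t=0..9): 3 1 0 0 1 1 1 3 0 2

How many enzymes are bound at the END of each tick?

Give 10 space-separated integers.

Answer: 2 2 2 2 1 2 2 2 2 2

Derivation:
t=0: arr=3 -> substrate=1 bound=2 product=0
t=1: arr=1 -> substrate=2 bound=2 product=0
t=2: arr=0 -> substrate=0 bound=2 product=2
t=3: arr=0 -> substrate=0 bound=2 product=2
t=4: arr=1 -> substrate=0 bound=1 product=4
t=5: arr=1 -> substrate=0 bound=2 product=4
t=6: arr=1 -> substrate=0 bound=2 product=5
t=7: arr=3 -> substrate=2 bound=2 product=6
t=8: arr=0 -> substrate=1 bound=2 product=7
t=9: arr=2 -> substrate=2 bound=2 product=8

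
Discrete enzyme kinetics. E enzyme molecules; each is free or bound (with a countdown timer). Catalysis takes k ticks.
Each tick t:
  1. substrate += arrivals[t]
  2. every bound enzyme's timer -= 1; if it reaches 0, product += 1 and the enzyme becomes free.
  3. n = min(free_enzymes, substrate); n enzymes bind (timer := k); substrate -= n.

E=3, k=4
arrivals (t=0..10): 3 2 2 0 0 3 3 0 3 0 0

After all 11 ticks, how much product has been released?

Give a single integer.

t=0: arr=3 -> substrate=0 bound=3 product=0
t=1: arr=2 -> substrate=2 bound=3 product=0
t=2: arr=2 -> substrate=4 bound=3 product=0
t=3: arr=0 -> substrate=4 bound=3 product=0
t=4: arr=0 -> substrate=1 bound=3 product=3
t=5: arr=3 -> substrate=4 bound=3 product=3
t=6: arr=3 -> substrate=7 bound=3 product=3
t=7: arr=0 -> substrate=7 bound=3 product=3
t=8: arr=3 -> substrate=7 bound=3 product=6
t=9: arr=0 -> substrate=7 bound=3 product=6
t=10: arr=0 -> substrate=7 bound=3 product=6

Answer: 6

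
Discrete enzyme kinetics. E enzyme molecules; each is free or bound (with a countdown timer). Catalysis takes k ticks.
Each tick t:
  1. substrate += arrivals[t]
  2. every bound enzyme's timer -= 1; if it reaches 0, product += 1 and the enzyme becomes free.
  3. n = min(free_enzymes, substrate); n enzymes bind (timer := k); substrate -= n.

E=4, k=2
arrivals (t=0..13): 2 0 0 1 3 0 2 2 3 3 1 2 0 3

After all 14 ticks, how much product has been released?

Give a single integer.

t=0: arr=2 -> substrate=0 bound=2 product=0
t=1: arr=0 -> substrate=0 bound=2 product=0
t=2: arr=0 -> substrate=0 bound=0 product=2
t=3: arr=1 -> substrate=0 bound=1 product=2
t=4: arr=3 -> substrate=0 bound=4 product=2
t=5: arr=0 -> substrate=0 bound=3 product=3
t=6: arr=2 -> substrate=0 bound=2 product=6
t=7: arr=2 -> substrate=0 bound=4 product=6
t=8: arr=3 -> substrate=1 bound=4 product=8
t=9: arr=3 -> substrate=2 bound=4 product=10
t=10: arr=1 -> substrate=1 bound=4 product=12
t=11: arr=2 -> substrate=1 bound=4 product=14
t=12: arr=0 -> substrate=0 bound=3 product=16
t=13: arr=3 -> substrate=0 bound=4 product=18

Answer: 18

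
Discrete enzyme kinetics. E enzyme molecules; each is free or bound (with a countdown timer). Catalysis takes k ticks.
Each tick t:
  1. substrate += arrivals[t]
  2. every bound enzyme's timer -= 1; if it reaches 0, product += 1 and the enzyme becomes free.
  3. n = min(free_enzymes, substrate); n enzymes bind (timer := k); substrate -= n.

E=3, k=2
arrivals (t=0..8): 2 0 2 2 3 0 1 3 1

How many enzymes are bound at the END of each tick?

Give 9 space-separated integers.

Answer: 2 2 2 3 3 3 3 3 3

Derivation:
t=0: arr=2 -> substrate=0 bound=2 product=0
t=1: arr=0 -> substrate=0 bound=2 product=0
t=2: arr=2 -> substrate=0 bound=2 product=2
t=3: arr=2 -> substrate=1 bound=3 product=2
t=4: arr=3 -> substrate=2 bound=3 product=4
t=5: arr=0 -> substrate=1 bound=3 product=5
t=6: arr=1 -> substrate=0 bound=3 product=7
t=7: arr=3 -> substrate=2 bound=3 product=8
t=8: arr=1 -> substrate=1 bound=3 product=10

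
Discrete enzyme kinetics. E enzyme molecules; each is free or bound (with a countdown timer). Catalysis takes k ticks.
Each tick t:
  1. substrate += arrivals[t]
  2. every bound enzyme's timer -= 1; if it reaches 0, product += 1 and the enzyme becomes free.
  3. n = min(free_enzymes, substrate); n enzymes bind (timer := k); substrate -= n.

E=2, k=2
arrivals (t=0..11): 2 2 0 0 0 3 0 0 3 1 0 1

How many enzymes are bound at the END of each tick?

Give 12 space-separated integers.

Answer: 2 2 2 2 0 2 2 1 2 2 2 2

Derivation:
t=0: arr=2 -> substrate=0 bound=2 product=0
t=1: arr=2 -> substrate=2 bound=2 product=0
t=2: arr=0 -> substrate=0 bound=2 product=2
t=3: arr=0 -> substrate=0 bound=2 product=2
t=4: arr=0 -> substrate=0 bound=0 product=4
t=5: arr=3 -> substrate=1 bound=2 product=4
t=6: arr=0 -> substrate=1 bound=2 product=4
t=7: arr=0 -> substrate=0 bound=1 product=6
t=8: arr=3 -> substrate=2 bound=2 product=6
t=9: arr=1 -> substrate=2 bound=2 product=7
t=10: arr=0 -> substrate=1 bound=2 product=8
t=11: arr=1 -> substrate=1 bound=2 product=9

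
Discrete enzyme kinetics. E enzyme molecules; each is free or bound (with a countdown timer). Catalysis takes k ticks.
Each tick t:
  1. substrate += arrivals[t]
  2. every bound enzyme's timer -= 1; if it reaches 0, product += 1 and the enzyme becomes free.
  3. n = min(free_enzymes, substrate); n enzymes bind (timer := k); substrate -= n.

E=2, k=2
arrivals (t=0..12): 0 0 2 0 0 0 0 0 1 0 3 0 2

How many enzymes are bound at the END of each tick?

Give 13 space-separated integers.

t=0: arr=0 -> substrate=0 bound=0 product=0
t=1: arr=0 -> substrate=0 bound=0 product=0
t=2: arr=2 -> substrate=0 bound=2 product=0
t=3: arr=0 -> substrate=0 bound=2 product=0
t=4: arr=0 -> substrate=0 bound=0 product=2
t=5: arr=0 -> substrate=0 bound=0 product=2
t=6: arr=0 -> substrate=0 bound=0 product=2
t=7: arr=0 -> substrate=0 bound=0 product=2
t=8: arr=1 -> substrate=0 bound=1 product=2
t=9: arr=0 -> substrate=0 bound=1 product=2
t=10: arr=3 -> substrate=1 bound=2 product=3
t=11: arr=0 -> substrate=1 bound=2 product=3
t=12: arr=2 -> substrate=1 bound=2 product=5

Answer: 0 0 2 2 0 0 0 0 1 1 2 2 2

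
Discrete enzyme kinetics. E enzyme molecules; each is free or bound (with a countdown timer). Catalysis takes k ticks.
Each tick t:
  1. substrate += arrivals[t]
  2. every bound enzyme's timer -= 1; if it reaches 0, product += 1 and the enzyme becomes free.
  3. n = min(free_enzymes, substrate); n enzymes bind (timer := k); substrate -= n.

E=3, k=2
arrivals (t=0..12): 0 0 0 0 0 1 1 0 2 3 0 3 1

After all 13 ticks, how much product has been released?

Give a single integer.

t=0: arr=0 -> substrate=0 bound=0 product=0
t=1: arr=0 -> substrate=0 bound=0 product=0
t=2: arr=0 -> substrate=0 bound=0 product=0
t=3: arr=0 -> substrate=0 bound=0 product=0
t=4: arr=0 -> substrate=0 bound=0 product=0
t=5: arr=1 -> substrate=0 bound=1 product=0
t=6: arr=1 -> substrate=0 bound=2 product=0
t=7: arr=0 -> substrate=0 bound=1 product=1
t=8: arr=2 -> substrate=0 bound=2 product=2
t=9: arr=3 -> substrate=2 bound=3 product=2
t=10: arr=0 -> substrate=0 bound=3 product=4
t=11: arr=3 -> substrate=2 bound=3 product=5
t=12: arr=1 -> substrate=1 bound=3 product=7

Answer: 7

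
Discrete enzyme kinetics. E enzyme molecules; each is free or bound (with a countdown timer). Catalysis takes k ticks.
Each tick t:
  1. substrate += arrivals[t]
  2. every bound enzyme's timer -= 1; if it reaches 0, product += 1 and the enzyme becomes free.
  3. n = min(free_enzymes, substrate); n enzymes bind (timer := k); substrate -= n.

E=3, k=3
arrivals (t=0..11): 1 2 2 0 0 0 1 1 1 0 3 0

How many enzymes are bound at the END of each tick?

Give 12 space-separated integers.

Answer: 1 3 3 3 2 2 2 2 3 2 3 3

Derivation:
t=0: arr=1 -> substrate=0 bound=1 product=0
t=1: arr=2 -> substrate=0 bound=3 product=0
t=2: arr=2 -> substrate=2 bound=3 product=0
t=3: arr=0 -> substrate=1 bound=3 product=1
t=4: arr=0 -> substrate=0 bound=2 product=3
t=5: arr=0 -> substrate=0 bound=2 product=3
t=6: arr=1 -> substrate=0 bound=2 product=4
t=7: arr=1 -> substrate=0 bound=2 product=5
t=8: arr=1 -> substrate=0 bound=3 product=5
t=9: arr=0 -> substrate=0 bound=2 product=6
t=10: arr=3 -> substrate=1 bound=3 product=7
t=11: arr=0 -> substrate=0 bound=3 product=8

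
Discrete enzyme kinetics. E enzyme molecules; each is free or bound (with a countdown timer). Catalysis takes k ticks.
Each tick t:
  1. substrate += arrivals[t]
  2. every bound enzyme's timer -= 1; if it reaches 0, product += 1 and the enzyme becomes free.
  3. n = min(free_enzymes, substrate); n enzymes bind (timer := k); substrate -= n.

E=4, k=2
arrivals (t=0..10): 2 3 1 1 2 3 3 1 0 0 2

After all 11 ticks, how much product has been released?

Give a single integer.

Answer: 16

Derivation:
t=0: arr=2 -> substrate=0 bound=2 product=0
t=1: arr=3 -> substrate=1 bound=4 product=0
t=2: arr=1 -> substrate=0 bound=4 product=2
t=3: arr=1 -> substrate=0 bound=3 product=4
t=4: arr=2 -> substrate=0 bound=3 product=6
t=5: arr=3 -> substrate=1 bound=4 product=7
t=6: arr=3 -> substrate=2 bound=4 product=9
t=7: arr=1 -> substrate=1 bound=4 product=11
t=8: arr=0 -> substrate=0 bound=3 product=13
t=9: arr=0 -> substrate=0 bound=1 product=15
t=10: arr=2 -> substrate=0 bound=2 product=16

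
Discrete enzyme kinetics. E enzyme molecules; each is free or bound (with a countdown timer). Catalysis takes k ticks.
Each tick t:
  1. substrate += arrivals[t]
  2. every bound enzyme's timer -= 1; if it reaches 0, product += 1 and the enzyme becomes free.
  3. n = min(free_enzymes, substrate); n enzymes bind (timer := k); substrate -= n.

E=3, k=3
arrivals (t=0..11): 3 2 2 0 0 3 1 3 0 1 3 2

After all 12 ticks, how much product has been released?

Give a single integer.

Answer: 9

Derivation:
t=0: arr=3 -> substrate=0 bound=3 product=0
t=1: arr=2 -> substrate=2 bound=3 product=0
t=2: arr=2 -> substrate=4 bound=3 product=0
t=3: arr=0 -> substrate=1 bound=3 product=3
t=4: arr=0 -> substrate=1 bound=3 product=3
t=5: arr=3 -> substrate=4 bound=3 product=3
t=6: arr=1 -> substrate=2 bound=3 product=6
t=7: arr=3 -> substrate=5 bound=3 product=6
t=8: arr=0 -> substrate=5 bound=3 product=6
t=9: arr=1 -> substrate=3 bound=3 product=9
t=10: arr=3 -> substrate=6 bound=3 product=9
t=11: arr=2 -> substrate=8 bound=3 product=9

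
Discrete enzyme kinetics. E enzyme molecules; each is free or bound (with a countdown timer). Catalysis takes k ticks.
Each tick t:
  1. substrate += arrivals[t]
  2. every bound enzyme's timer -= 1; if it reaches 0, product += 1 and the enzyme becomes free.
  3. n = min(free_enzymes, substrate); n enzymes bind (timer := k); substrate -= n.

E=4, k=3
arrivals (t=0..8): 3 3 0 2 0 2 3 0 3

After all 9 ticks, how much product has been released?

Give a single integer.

t=0: arr=3 -> substrate=0 bound=3 product=0
t=1: arr=3 -> substrate=2 bound=4 product=0
t=2: arr=0 -> substrate=2 bound=4 product=0
t=3: arr=2 -> substrate=1 bound=4 product=3
t=4: arr=0 -> substrate=0 bound=4 product=4
t=5: arr=2 -> substrate=2 bound=4 product=4
t=6: arr=3 -> substrate=2 bound=4 product=7
t=7: arr=0 -> substrate=1 bound=4 product=8
t=8: arr=3 -> substrate=4 bound=4 product=8

Answer: 8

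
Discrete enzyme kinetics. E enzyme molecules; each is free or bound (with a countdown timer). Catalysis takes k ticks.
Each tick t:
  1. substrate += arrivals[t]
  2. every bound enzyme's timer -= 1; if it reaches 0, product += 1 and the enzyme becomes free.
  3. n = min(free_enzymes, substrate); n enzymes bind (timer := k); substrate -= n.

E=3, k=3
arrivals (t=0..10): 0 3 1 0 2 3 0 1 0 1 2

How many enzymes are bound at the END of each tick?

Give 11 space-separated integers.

Answer: 0 3 3 3 3 3 3 3 3 3 3

Derivation:
t=0: arr=0 -> substrate=0 bound=0 product=0
t=1: arr=3 -> substrate=0 bound=3 product=0
t=2: arr=1 -> substrate=1 bound=3 product=0
t=3: arr=0 -> substrate=1 bound=3 product=0
t=4: arr=2 -> substrate=0 bound=3 product=3
t=5: arr=3 -> substrate=3 bound=3 product=3
t=6: arr=0 -> substrate=3 bound=3 product=3
t=7: arr=1 -> substrate=1 bound=3 product=6
t=8: arr=0 -> substrate=1 bound=3 product=6
t=9: arr=1 -> substrate=2 bound=3 product=6
t=10: arr=2 -> substrate=1 bound=3 product=9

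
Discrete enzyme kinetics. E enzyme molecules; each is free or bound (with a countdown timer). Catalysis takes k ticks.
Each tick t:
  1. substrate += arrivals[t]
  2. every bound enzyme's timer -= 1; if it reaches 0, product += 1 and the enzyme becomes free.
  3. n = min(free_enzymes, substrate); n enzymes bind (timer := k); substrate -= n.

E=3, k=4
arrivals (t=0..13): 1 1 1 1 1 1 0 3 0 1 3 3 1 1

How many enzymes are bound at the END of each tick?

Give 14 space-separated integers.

Answer: 1 2 3 3 3 3 3 3 3 3 3 3 3 3

Derivation:
t=0: arr=1 -> substrate=0 bound=1 product=0
t=1: arr=1 -> substrate=0 bound=2 product=0
t=2: arr=1 -> substrate=0 bound=3 product=0
t=3: arr=1 -> substrate=1 bound=3 product=0
t=4: arr=1 -> substrate=1 bound=3 product=1
t=5: arr=1 -> substrate=1 bound=3 product=2
t=6: arr=0 -> substrate=0 bound=3 product=3
t=7: arr=3 -> substrate=3 bound=3 product=3
t=8: arr=0 -> substrate=2 bound=3 product=4
t=9: arr=1 -> substrate=2 bound=3 product=5
t=10: arr=3 -> substrate=4 bound=3 product=6
t=11: arr=3 -> substrate=7 bound=3 product=6
t=12: arr=1 -> substrate=7 bound=3 product=7
t=13: arr=1 -> substrate=7 bound=3 product=8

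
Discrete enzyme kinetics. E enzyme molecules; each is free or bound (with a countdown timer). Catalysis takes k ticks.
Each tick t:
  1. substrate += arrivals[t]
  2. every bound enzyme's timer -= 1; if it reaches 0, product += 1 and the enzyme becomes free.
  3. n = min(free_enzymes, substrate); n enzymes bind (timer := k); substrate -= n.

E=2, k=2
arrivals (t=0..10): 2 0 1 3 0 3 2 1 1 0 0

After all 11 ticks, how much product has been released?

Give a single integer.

t=0: arr=2 -> substrate=0 bound=2 product=0
t=1: arr=0 -> substrate=0 bound=2 product=0
t=2: arr=1 -> substrate=0 bound=1 product=2
t=3: arr=3 -> substrate=2 bound=2 product=2
t=4: arr=0 -> substrate=1 bound=2 product=3
t=5: arr=3 -> substrate=3 bound=2 product=4
t=6: arr=2 -> substrate=4 bound=2 product=5
t=7: arr=1 -> substrate=4 bound=2 product=6
t=8: arr=1 -> substrate=4 bound=2 product=7
t=9: arr=0 -> substrate=3 bound=2 product=8
t=10: arr=0 -> substrate=2 bound=2 product=9

Answer: 9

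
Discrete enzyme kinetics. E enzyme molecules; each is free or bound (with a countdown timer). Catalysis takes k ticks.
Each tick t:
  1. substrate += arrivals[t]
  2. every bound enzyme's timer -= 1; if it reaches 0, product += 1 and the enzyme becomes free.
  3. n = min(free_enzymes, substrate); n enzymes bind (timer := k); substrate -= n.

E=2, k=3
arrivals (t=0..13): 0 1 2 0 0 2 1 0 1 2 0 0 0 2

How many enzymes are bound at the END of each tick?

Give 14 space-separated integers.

Answer: 0 1 2 2 2 2 2 2 2 2 2 2 2 2

Derivation:
t=0: arr=0 -> substrate=0 bound=0 product=0
t=1: arr=1 -> substrate=0 bound=1 product=0
t=2: arr=2 -> substrate=1 bound=2 product=0
t=3: arr=0 -> substrate=1 bound=2 product=0
t=4: arr=0 -> substrate=0 bound=2 product=1
t=5: arr=2 -> substrate=1 bound=2 product=2
t=6: arr=1 -> substrate=2 bound=2 product=2
t=7: arr=0 -> substrate=1 bound=2 product=3
t=8: arr=1 -> substrate=1 bound=2 product=4
t=9: arr=2 -> substrate=3 bound=2 product=4
t=10: arr=0 -> substrate=2 bound=2 product=5
t=11: arr=0 -> substrate=1 bound=2 product=6
t=12: arr=0 -> substrate=1 bound=2 product=6
t=13: arr=2 -> substrate=2 bound=2 product=7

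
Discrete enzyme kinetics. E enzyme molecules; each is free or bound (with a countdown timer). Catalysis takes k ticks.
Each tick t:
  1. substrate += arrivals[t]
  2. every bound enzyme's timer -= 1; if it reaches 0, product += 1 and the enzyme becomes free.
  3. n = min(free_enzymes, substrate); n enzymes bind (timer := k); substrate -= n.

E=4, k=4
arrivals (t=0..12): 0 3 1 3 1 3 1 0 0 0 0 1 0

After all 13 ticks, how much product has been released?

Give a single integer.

t=0: arr=0 -> substrate=0 bound=0 product=0
t=1: arr=3 -> substrate=0 bound=3 product=0
t=2: arr=1 -> substrate=0 bound=4 product=0
t=3: arr=3 -> substrate=3 bound=4 product=0
t=4: arr=1 -> substrate=4 bound=4 product=0
t=5: arr=3 -> substrate=4 bound=4 product=3
t=6: arr=1 -> substrate=4 bound=4 product=4
t=7: arr=0 -> substrate=4 bound=4 product=4
t=8: arr=0 -> substrate=4 bound=4 product=4
t=9: arr=0 -> substrate=1 bound=4 product=7
t=10: arr=0 -> substrate=0 bound=4 product=8
t=11: arr=1 -> substrate=1 bound=4 product=8
t=12: arr=0 -> substrate=1 bound=4 product=8

Answer: 8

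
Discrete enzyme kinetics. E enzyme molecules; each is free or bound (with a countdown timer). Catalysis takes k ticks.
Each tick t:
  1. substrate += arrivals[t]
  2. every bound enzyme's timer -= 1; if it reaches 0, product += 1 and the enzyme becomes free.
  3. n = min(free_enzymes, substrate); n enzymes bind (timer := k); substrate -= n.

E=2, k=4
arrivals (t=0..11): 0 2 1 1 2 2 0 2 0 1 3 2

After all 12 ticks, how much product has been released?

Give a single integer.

t=0: arr=0 -> substrate=0 bound=0 product=0
t=1: arr=2 -> substrate=0 bound=2 product=0
t=2: arr=1 -> substrate=1 bound=2 product=0
t=3: arr=1 -> substrate=2 bound=2 product=0
t=4: arr=2 -> substrate=4 bound=2 product=0
t=5: arr=2 -> substrate=4 bound=2 product=2
t=6: arr=0 -> substrate=4 bound=2 product=2
t=7: arr=2 -> substrate=6 bound=2 product=2
t=8: arr=0 -> substrate=6 bound=2 product=2
t=9: arr=1 -> substrate=5 bound=2 product=4
t=10: arr=3 -> substrate=8 bound=2 product=4
t=11: arr=2 -> substrate=10 bound=2 product=4

Answer: 4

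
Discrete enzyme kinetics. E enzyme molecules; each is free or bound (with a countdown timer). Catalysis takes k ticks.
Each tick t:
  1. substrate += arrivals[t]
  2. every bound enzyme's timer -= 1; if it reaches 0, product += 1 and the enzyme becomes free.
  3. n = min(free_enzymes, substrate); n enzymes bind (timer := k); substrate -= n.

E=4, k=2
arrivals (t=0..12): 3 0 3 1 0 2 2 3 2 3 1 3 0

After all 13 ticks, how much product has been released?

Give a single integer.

Answer: 19

Derivation:
t=0: arr=3 -> substrate=0 bound=3 product=0
t=1: arr=0 -> substrate=0 bound=3 product=0
t=2: arr=3 -> substrate=0 bound=3 product=3
t=3: arr=1 -> substrate=0 bound=4 product=3
t=4: arr=0 -> substrate=0 bound=1 product=6
t=5: arr=2 -> substrate=0 bound=2 product=7
t=6: arr=2 -> substrate=0 bound=4 product=7
t=7: arr=3 -> substrate=1 bound=4 product=9
t=8: arr=2 -> substrate=1 bound=4 product=11
t=9: arr=3 -> substrate=2 bound=4 product=13
t=10: arr=1 -> substrate=1 bound=4 product=15
t=11: arr=3 -> substrate=2 bound=4 product=17
t=12: arr=0 -> substrate=0 bound=4 product=19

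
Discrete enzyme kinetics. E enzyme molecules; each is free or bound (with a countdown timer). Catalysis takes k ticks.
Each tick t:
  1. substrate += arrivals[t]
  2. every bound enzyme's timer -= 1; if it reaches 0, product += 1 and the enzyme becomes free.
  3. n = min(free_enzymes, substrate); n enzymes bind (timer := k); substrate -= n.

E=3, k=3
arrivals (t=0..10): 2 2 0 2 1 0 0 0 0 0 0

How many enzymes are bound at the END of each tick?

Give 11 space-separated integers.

Answer: 2 3 3 3 3 3 2 1 1 0 0

Derivation:
t=0: arr=2 -> substrate=0 bound=2 product=0
t=1: arr=2 -> substrate=1 bound=3 product=0
t=2: arr=0 -> substrate=1 bound=3 product=0
t=3: arr=2 -> substrate=1 bound=3 product=2
t=4: arr=1 -> substrate=1 bound=3 product=3
t=5: arr=0 -> substrate=1 bound=3 product=3
t=6: arr=0 -> substrate=0 bound=2 product=5
t=7: arr=0 -> substrate=0 bound=1 product=6
t=8: arr=0 -> substrate=0 bound=1 product=6
t=9: arr=0 -> substrate=0 bound=0 product=7
t=10: arr=0 -> substrate=0 bound=0 product=7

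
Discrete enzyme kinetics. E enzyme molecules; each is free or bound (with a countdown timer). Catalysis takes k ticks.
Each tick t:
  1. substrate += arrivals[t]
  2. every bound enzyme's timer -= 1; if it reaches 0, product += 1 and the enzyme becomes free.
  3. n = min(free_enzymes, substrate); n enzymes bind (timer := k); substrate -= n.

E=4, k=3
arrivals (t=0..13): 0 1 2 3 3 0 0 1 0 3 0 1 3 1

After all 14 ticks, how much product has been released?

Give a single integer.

t=0: arr=0 -> substrate=0 bound=0 product=0
t=1: arr=1 -> substrate=0 bound=1 product=0
t=2: arr=2 -> substrate=0 bound=3 product=0
t=3: arr=3 -> substrate=2 bound=4 product=0
t=4: arr=3 -> substrate=4 bound=4 product=1
t=5: arr=0 -> substrate=2 bound=4 product=3
t=6: arr=0 -> substrate=1 bound=4 product=4
t=7: arr=1 -> substrate=1 bound=4 product=5
t=8: arr=0 -> substrate=0 bound=3 product=7
t=9: arr=3 -> substrate=1 bound=4 product=8
t=10: arr=0 -> substrate=0 bound=4 product=9
t=11: arr=1 -> substrate=0 bound=4 product=10
t=12: arr=3 -> substrate=1 bound=4 product=12
t=13: arr=1 -> substrate=1 bound=4 product=13

Answer: 13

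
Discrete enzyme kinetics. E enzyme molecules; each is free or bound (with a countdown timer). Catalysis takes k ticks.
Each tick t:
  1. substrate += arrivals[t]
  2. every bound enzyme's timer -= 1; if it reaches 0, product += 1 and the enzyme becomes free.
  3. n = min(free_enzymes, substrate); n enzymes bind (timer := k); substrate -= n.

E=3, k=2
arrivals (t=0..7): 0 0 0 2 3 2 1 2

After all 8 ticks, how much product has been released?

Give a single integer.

t=0: arr=0 -> substrate=0 bound=0 product=0
t=1: arr=0 -> substrate=0 bound=0 product=0
t=2: arr=0 -> substrate=0 bound=0 product=0
t=3: arr=2 -> substrate=0 bound=2 product=0
t=4: arr=3 -> substrate=2 bound=3 product=0
t=5: arr=2 -> substrate=2 bound=3 product=2
t=6: arr=1 -> substrate=2 bound=3 product=3
t=7: arr=2 -> substrate=2 bound=3 product=5

Answer: 5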